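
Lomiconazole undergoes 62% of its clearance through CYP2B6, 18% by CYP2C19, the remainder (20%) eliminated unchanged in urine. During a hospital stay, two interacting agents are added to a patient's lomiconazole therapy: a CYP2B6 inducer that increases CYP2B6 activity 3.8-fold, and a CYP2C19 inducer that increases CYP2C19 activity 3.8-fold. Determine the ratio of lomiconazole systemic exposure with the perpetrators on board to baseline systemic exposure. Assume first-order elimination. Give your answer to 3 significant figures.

The CYP2B6 pathway (62% of clearance) is boosted to 3.8× activity: 0.62 × 3.8 = 2.356.
The CYP2C19 pathway (18% of clearance) increases to 3.8× activity: 0.18 × 3.8 = 0.684.
The remaining 20% of clearance is unaffected.
New clearance relative to baseline: 2.356 + 0.684 + 0.2 = 3.24.
Systemic exposure ∝ 1/CL: fold-change = 1 / 3.24 = 0.309.

0.309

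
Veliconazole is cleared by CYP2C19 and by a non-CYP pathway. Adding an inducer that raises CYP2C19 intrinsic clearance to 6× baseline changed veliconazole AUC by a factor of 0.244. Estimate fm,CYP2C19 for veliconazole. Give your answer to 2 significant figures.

0.62

CL'/CL = 1 / 0.244 = 4.098
6·fm + (1 − fm) = 4.098
fm = (4.098 − 1) / (6 − 1) = 0.62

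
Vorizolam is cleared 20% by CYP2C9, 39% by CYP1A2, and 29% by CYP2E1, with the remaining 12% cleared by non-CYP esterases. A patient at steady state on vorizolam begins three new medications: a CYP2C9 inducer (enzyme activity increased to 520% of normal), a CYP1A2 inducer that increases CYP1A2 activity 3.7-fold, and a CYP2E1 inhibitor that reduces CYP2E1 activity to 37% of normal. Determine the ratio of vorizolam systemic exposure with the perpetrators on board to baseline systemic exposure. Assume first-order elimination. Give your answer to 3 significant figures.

0.369

The CYP2C9 pathway (20% of clearance) is boosted to 5.2× activity: 0.2 × 5.2 = 1.04.
The CYP1A2 pathway (39% of clearance) increases to 3.7× activity: 0.39 × 3.7 = 1.443.
The CYP2E1 pathway (29% of clearance) falls to 0.37× activity: 0.29 × 0.37 = 0.1073.
Non-CYP routes (12%) are unchanged.
Relative clearance = 1.04 + 1.443 + 0.1073 + 0.12 = 2.7103.
Because systemic exposure varies inversely with clearance, the combined effect is 1 / 2.7103 = 0.369.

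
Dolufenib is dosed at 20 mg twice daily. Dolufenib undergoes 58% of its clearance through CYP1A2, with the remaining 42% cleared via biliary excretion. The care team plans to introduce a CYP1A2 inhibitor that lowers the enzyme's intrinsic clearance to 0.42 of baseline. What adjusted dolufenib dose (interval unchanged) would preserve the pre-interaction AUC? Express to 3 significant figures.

CYP1A2: 0.58 × 0.42 = 0.2436
Other: 0.42 (unchanged)
CL_new/CL_old = 0.2436 + 0.42 = 0.6636.
Exposure is unchanged when dose changes in proportion to clearance. New dose = 20 mg × 0.6636 = 13.3 mg.

13.3 mg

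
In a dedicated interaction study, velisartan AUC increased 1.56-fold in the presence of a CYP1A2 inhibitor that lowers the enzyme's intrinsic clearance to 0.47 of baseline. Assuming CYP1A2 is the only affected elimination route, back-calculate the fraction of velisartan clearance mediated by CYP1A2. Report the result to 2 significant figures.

0.68

Let fm be the CYP1A2 fraction. New clearance relative to baseline = fm × 0.47 + (1 − fm).
AUC ratio = 1 / (new CL fraction), so new CL fraction = 1 / 1.56 = 0.641.
fm × 0.47 + 1 − fm = 0.641  ⇒  fm × (0.47 − 1) = −0.359  ⇒  fm = 0.68.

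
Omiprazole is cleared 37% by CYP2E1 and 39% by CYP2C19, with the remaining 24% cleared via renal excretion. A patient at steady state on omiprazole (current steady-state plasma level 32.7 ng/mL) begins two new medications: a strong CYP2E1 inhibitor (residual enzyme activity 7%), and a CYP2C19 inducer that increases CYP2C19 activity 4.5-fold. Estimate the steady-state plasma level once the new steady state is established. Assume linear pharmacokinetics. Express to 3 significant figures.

The CYP2E1 pathway (37% of clearance) falls to 0.07× activity: 0.37 × 0.07 = 0.0259.
The CYP2C19 pathway (39% of clearance) rises to 4.5× activity: 0.39 × 4.5 = 1.755.
The remaining 24% of clearance is unaffected.
Relative clearance = 0.0259 + 1.755 + 0.24 = 2.0209.
Dividing the baseline by the relative clearance: 32.7 / 2.0209 = 16.2 ng/mL.

16.2 ng/mL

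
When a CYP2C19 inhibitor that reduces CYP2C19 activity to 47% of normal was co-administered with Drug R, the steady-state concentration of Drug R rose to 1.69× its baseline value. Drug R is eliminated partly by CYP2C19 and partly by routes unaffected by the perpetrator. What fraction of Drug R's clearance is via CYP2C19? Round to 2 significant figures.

0.77

CL'/CL = 1 / 1.69 = 0.5917
0.47·fm + (1 − fm) = 0.5917
fm = (0.5917 − 1) / (0.47 − 1) = 0.77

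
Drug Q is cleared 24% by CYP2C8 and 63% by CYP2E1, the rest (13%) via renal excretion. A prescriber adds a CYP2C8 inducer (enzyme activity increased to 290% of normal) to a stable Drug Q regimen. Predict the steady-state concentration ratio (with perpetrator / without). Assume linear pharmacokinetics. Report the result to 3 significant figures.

0.687

The CYP2C8 pathway (24% of clearance) rises to 2.9× activity: 0.24 × 2.9 = 0.696.
CYP2E1 (63%) and the residual 13% are unaffected.
Relative clearance = 0.696 + 0.63 + 0.13 = 1.456.
Steady-state concentration is inversely proportional to clearance, so the fold-change is 1 / 1.456 = 0.687.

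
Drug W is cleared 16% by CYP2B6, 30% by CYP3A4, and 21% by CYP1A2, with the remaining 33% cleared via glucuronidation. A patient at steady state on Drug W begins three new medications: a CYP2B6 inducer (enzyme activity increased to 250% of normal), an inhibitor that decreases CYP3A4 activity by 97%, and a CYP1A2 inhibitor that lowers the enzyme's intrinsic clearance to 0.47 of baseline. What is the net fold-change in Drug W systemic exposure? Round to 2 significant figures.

1.2

The CYP2B6 pathway (16% of clearance) increases to 2.5× activity: 0.16 × 2.5 = 0.4.
The CYP3A4 pathway (30% of clearance) is reduced to 0.03× activity: 0.3 × 0.03 = 0.009.
The CYP1A2 pathway (21% of clearance) is reduced to 0.47× activity: 0.21 × 0.47 = 0.0987.
The remaining 33% of clearance is unaffected.
CL_new/CL_old = 0.4 + 0.009 + 0.0987 + 0.33 = 0.8377.
Systemic exposure ∝ 1/CL: fold-change = 1 / 0.8377 = 1.2.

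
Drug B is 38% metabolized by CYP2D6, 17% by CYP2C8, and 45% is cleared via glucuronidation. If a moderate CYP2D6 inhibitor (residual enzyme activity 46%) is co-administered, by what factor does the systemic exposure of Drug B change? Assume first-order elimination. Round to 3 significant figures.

The CYP2D6 pathway (38% of clearance) falls to 0.46× activity: 0.38 × 0.46 = 0.1748.
CYP2C8 (17%) and the residual 45% are unaffected.
Relative clearance = 0.1748 + 0.17 + 0.45 = 0.7948.
Systemic exposure ratio = CL_old/CL_new = 1 / 0.7948 = 1.26.

1.26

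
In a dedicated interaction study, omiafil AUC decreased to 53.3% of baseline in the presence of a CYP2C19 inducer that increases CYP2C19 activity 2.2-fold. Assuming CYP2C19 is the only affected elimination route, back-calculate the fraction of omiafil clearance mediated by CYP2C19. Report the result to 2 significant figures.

CL'/CL = 1 / 0.533 = 1.876
2.2·fm + (1 − fm) = 1.876
fm = (1.876 − 1) / (2.2 − 1) = 0.73

0.73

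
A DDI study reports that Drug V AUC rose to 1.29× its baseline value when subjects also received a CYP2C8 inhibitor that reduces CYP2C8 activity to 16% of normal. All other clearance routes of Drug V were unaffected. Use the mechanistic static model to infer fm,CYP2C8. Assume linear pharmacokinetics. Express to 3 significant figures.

0.268

Let x = fm,CYP2C8. Because AUC ∝ 1/CL, relative clearance fell to 1/1.29 = 0.7752.
Setting x·0.16 + (1 − x) = 0.7752 and solving: x = (0.7752 − 1)/(0.16 − 1) = 0.268.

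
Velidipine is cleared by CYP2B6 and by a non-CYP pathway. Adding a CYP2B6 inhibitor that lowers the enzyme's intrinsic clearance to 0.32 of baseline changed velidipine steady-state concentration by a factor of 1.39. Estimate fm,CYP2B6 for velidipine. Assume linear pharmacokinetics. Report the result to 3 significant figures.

0.413

Let fm be the CYP2B6 fraction. New clearance relative to baseline = fm × 0.32 + (1 − fm).
Steady-state concentration ratio = 1 / (new CL fraction), so new CL fraction = 1 / 1.39 = 0.7194.
fm × 0.32 + 1 − fm = 0.7194  ⇒  fm × (0.32 − 1) = −0.2806  ⇒  fm = 0.413.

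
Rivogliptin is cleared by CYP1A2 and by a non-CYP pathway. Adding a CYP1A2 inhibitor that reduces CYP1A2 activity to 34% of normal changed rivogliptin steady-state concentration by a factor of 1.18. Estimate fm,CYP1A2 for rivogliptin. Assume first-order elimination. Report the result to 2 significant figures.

CL'/CL = 1 / 1.18 = 0.8475
0.34·fm + (1 − fm) = 0.8475
fm = (0.8475 − 1) / (0.34 − 1) = 0.23

0.23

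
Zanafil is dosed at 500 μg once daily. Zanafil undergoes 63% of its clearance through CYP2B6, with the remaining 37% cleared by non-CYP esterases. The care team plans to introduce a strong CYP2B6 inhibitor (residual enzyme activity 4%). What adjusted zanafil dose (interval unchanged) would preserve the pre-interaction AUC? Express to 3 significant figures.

198 μg

The CYP2B6 pathway (63% of clearance) drops to 0.04× activity: 0.63 × 0.04 = 0.0252.
Non-CYP routes (37%) are unchanged.
CL_new/CL_old = 0.0252 + 0.37 = 0.3952.
Exposure is unchanged when dose changes in proportion to clearance. New dose = 500 μg × 0.3952 = 198 μg.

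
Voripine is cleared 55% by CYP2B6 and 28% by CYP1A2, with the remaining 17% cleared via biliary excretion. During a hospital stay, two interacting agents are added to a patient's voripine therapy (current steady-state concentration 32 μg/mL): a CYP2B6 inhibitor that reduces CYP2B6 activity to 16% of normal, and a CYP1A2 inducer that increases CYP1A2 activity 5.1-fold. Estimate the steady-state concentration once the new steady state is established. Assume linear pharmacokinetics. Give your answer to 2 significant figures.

CYP2B6: 0.55 × 0.16 = 0.088
CYP1A2: 0.28 × 5.1 = 1.428
Other: 0.17 (unchanged)
CL_new/CL_old = 0.088 + 1.428 + 0.17 = 1.686.
New steady-state concentration = 32 / 1.686 = 19 μg/mL (concentration scales inversely with clearance).

19 μg/mL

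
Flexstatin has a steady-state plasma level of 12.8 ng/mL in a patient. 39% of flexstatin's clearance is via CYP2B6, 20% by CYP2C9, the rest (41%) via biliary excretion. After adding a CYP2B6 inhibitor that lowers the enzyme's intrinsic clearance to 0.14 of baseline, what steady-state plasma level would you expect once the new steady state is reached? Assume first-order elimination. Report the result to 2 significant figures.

The CYP2B6 pathway (39% of clearance) falls to 0.14× activity: 0.39 × 0.14 = 0.0546.
CYP2C9 (20%) and the residual 41% are unaffected.
Relative clearance = 0.0546 + 0.2 + 0.41 = 0.6646.
New steady-state plasma level = baseline ÷ relative clearance = 12.8 / 0.6646 = 19 ng/mL.

19 ng/mL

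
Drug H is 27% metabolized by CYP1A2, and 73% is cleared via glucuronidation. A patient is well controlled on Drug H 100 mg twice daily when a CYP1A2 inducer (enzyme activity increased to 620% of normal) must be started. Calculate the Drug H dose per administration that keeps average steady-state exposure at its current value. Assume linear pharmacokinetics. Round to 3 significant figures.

CYP1A2: 0.27 × 6.2 = 1.674
Other: 0.73 (unchanged)
Relative clearance = 1.674 + 0.73 = 2.404.
Exposure is unchanged when dose changes in proportion to clearance. New dose = 100 mg × 2.404 = 240 mg.

240 mg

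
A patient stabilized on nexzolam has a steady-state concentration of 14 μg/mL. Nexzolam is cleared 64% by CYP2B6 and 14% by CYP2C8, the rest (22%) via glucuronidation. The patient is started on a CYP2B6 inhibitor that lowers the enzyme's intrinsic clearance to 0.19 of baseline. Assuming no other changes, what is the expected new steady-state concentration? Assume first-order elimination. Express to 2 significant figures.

29 μg/mL

CYP2B6: 0.64 × 0.19 = 0.1216
CYP2C8: 0.14 (unchanged)
Other: 0.22 (unchanged)
CL_new/CL_old = 0.1216 + 0.14 + 0.22 = 0.4816.
With dosing unchanged, steady-state concentration scales as 1/CL: 14 / 0.4816 = 29 μg/mL.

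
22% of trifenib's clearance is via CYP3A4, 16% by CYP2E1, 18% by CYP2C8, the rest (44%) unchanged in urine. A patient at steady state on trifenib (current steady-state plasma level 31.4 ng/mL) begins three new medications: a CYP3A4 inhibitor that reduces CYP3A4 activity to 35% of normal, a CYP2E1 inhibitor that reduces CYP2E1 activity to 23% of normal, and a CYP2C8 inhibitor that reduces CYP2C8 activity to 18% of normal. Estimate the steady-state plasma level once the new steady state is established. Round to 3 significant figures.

53.6 ng/mL

The CYP3A4 pathway (22% of clearance) drops to 0.35× activity: 0.22 × 0.35 = 0.077.
The CYP2E1 pathway (16% of clearance) falls to 0.23× activity: 0.16 × 0.23 = 0.0368.
The CYP2C8 pathway (18% of clearance) is reduced to 0.18× activity: 0.18 × 0.18 = 0.0324.
The remaining 44% of clearance is unaffected.
Relative clearance = 0.077 + 0.0368 + 0.0324 + 0.44 = 0.5862.
New steady-state plasma level = 31.4 / 0.5862 = 53.6 ng/mL (concentration scales inversely with clearance).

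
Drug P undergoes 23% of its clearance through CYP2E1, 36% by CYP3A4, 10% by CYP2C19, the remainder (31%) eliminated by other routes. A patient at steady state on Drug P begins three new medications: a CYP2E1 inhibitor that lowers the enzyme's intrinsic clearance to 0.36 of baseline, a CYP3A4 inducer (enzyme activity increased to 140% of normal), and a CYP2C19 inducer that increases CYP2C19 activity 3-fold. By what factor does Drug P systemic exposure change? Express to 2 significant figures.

The CYP2E1 pathway (23% of clearance) drops to 0.36× activity: 0.23 × 0.36 = 0.0828.
The CYP3A4 pathway (36% of clearance) increases to 1.4× activity: 0.36 × 1.4 = 0.504.
The CYP2C19 pathway (10% of clearance) is boosted to 3× activity: 0.1 × 3 = 0.3.
Non-CYP routes (31%) are unchanged.
New clearance relative to baseline: 0.0828 + 0.504 + 0.3 + 0.31 = 1.1968.
Because systemic exposure varies inversely with clearance, the combined effect is 1 / 1.1968 = 0.84.

0.84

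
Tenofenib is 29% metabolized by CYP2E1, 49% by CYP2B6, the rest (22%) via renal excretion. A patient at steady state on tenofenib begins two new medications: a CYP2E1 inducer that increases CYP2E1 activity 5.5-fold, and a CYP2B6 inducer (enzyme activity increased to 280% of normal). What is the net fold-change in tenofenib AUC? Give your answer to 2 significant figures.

The CYP2E1 pathway (29% of clearance) rises to 5.5× activity: 0.29 × 5.5 = 1.595.
The CYP2B6 pathway (49% of clearance) is boosted to 2.8× activity: 0.49 × 2.8 = 1.372.
Non-CYP routes (22%) are unchanged.
Relative clearance = 1.595 + 1.372 + 0.22 = 3.187.
Net AUC ratio = 1 / 3.187 = 0.31.

0.31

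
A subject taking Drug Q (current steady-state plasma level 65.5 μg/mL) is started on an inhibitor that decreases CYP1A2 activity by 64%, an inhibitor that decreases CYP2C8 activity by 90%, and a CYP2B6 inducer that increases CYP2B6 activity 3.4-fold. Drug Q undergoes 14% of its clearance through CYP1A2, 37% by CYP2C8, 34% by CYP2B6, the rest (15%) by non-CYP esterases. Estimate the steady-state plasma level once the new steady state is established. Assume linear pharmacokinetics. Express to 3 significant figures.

47.0 μg/mL

CYP1A2: 0.14 × 0.36 = 0.0504
CYP2C8: 0.37 × 0.1 = 0.037
CYP2B6: 0.34 × 3.4 = 1.156
Other: 0.15 (unchanged)
Relative clearance = 0.0504 + 0.037 + 1.156 + 0.15 = 1.3934.
Steady-state plasma level ∝ 1/CL: new value = 65.5 / 1.3934 = 47.0 μg/mL.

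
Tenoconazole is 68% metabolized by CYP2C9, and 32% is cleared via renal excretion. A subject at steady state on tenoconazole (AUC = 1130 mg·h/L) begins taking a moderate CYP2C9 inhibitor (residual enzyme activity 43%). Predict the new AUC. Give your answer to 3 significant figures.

1.85 × 10³ mg·h/L

The CYP2C9 pathway (68% of clearance) falls to 0.43× activity: 0.68 × 0.43 = 0.2924.
Non-CYP routes (32%) are unchanged.
CL_new/CL_old = 0.2924 + 0.32 = 0.6124.
With dosing unchanged, AUC scales as 1/CL: 1130 / 0.6124 = 1.85 × 10³ mg·h/L.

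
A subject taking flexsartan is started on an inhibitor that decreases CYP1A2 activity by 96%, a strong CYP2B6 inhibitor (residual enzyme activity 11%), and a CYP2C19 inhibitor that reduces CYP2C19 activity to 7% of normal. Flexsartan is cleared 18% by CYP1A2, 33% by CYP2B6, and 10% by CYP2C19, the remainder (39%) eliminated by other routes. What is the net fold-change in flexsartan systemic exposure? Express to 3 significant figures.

The CYP1A2 pathway (18% of clearance) is reduced to 0.04× activity: 0.18 × 0.04 = 0.0072.
The CYP2B6 pathway (33% of clearance) is reduced to 0.11× activity: 0.33 × 0.11 = 0.0363.
The CYP2C19 pathway (10% of clearance) falls to 0.07× activity: 0.1 × 0.07 = 0.007.
Non-CYP routes (39%) are unchanged.
Relative clearance = 0.0072 + 0.0363 + 0.007 + 0.39 = 0.4405.
Because systemic exposure varies inversely with clearance, the combined effect is 1 / 0.4405 = 2.27.

2.27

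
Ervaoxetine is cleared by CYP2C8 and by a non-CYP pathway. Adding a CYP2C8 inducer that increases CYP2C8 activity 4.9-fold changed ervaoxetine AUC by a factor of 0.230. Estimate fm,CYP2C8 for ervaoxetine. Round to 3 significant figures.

CL'/CL = 1 / 0.230 = 4.348
4.9·fm + (1 − fm) = 4.348
fm = (4.348 − 1) / (4.9 − 1) = 0.858

0.858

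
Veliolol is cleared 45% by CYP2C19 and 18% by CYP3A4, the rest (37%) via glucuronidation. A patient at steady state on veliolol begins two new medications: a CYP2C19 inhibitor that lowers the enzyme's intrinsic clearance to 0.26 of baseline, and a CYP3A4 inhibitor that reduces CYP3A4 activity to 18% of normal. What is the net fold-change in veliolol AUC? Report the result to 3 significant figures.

1.93

The CYP2C19 pathway (45% of clearance) falls to 0.26× activity: 0.45 × 0.26 = 0.117.
The CYP3A4 pathway (18% of clearance) is reduced to 0.18× activity: 0.18 × 0.18 = 0.0324.
Non-CYP routes (37%) are unchanged.
New clearance relative to baseline: 0.117 + 0.0324 + 0.37 = 0.5194.
AUC ∝ 1/CL: fold-change = 1 / 0.5194 = 1.93.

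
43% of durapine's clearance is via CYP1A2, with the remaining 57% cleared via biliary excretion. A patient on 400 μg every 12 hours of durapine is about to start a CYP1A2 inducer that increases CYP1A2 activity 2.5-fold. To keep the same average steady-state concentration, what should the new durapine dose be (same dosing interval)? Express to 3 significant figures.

The CYP1A2 pathway (43% of clearance) increases to 2.5× activity: 0.43 × 2.5 = 1.075.
The remaining 57% of clearance is unaffected.
CL_new/CL_old = 1.075 + 0.57 = 1.645.
Css,avg = (dose rate)/CL, so holding Css fixed requires dose ∝ CL: 400 × 1.645 = 658 μg.

658 μg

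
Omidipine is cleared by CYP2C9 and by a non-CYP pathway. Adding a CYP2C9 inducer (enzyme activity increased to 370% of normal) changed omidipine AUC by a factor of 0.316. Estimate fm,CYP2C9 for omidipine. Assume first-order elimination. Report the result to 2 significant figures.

Let x = fm,CYP2C9. Because AUC ∝ 1/CL, relative clearance rose to 1/0.316 = 3.165.
Setting x·3.7 + (1 − x) = 3.165 and solving: x = (3.165 − 1)/(3.7 − 1) = 0.80.

0.80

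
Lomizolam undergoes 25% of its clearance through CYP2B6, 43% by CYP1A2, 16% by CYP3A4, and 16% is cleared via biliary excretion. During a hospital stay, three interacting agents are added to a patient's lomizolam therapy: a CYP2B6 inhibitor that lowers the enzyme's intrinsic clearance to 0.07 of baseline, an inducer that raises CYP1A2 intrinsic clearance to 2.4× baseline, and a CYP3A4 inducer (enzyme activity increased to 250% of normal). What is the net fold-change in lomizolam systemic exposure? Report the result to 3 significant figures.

0.621

The CYP2B6 pathway (25% of clearance) falls to 0.07× activity: 0.25 × 0.07 = 0.0175.
The CYP1A2 pathway (43% of clearance) is boosted to 2.4× activity: 0.43 × 2.4 = 1.032.
The CYP3A4 pathway (16% of clearance) increases to 2.5× activity: 0.16 × 2.5 = 0.4.
The remaining 16% of clearance is unaffected.
New clearance relative to baseline: 0.0175 + 1.032 + 0.4 + 0.16 = 1.6095.
Because systemic exposure varies inversely with clearance, the combined effect is 1 / 1.6095 = 0.621.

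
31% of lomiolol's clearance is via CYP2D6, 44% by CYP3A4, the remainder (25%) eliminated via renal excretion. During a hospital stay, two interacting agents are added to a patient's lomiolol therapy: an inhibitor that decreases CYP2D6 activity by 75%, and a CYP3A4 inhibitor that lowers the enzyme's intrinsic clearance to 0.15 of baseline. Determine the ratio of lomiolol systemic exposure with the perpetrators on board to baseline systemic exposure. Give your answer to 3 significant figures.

2.54

The CYP2D6 pathway (31% of clearance) is reduced to 0.25× activity: 0.31 × 0.25 = 0.0775.
The CYP3A4 pathway (44% of clearance) falls to 0.15× activity: 0.44 × 0.15 = 0.066.
The remaining 25% of clearance is unaffected.
New clearance relative to baseline: 0.0775 + 0.066 + 0.25 = 0.3935.
Systemic exposure ∝ 1/CL: fold-change = 1 / 0.3935 = 2.54.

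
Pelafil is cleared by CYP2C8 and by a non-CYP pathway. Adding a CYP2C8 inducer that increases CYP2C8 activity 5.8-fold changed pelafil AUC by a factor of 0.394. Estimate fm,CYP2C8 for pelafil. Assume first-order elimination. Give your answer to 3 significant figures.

0.320

Let fm be the CYP2C8 fraction. New clearance relative to baseline = fm × 5.8 + (1 − fm).
AUC ratio = 1 / (new CL fraction), so new CL fraction = 1 / 0.394 = 2.538.
fm × 5.8 + 1 − fm = 2.538  ⇒  fm × (5.8 − 1) = 1.538  ⇒  fm = 0.320.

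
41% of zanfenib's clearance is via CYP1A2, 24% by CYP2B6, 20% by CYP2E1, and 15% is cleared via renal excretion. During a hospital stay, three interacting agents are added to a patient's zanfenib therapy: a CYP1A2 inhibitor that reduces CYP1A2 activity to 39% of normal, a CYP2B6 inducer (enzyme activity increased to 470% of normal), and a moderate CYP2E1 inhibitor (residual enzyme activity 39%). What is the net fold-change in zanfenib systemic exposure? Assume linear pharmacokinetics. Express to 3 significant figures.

CYP1A2: 0.41 × 0.39 = 0.1599
CYP2B6: 0.24 × 4.7 = 1.128
CYP2E1: 0.2 × 0.39 = 0.078
Other: 0.15 (unchanged)
New clearance relative to baseline: 0.1599 + 1.128 + 0.078 + 0.15 = 1.5159.
Net systemic exposure ratio = 1 / 1.5159 = 0.660.

0.660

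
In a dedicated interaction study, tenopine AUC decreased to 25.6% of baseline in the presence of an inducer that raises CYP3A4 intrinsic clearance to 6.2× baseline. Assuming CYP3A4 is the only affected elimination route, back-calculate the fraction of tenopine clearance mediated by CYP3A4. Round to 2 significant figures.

CL'/CL = 1 / 0.256 = 3.906
6.2·fm + (1 − fm) = 3.906
fm = (3.906 − 1) / (6.2 − 1) = 0.56

0.56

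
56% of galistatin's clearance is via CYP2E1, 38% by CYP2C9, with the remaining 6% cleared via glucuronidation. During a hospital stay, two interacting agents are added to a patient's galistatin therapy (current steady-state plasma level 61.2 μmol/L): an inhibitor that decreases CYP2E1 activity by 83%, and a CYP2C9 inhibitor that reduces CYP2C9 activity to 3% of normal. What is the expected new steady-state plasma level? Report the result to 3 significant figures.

The CYP2E1 pathway (56% of clearance) drops to 0.17× activity: 0.56 × 0.17 = 0.0952.
The CYP2C9 pathway (38% of clearance) drops to 0.03× activity: 0.38 × 0.03 = 0.0114.
Non-CYP routes (6%) are unchanged.
CL_new/CL_old = 0.0952 + 0.0114 + 0.06 = 0.1666.
Steady-state plasma level ∝ 1/CL: new value = 61.2 / 0.1666 = 367 μmol/L.

367 μmol/L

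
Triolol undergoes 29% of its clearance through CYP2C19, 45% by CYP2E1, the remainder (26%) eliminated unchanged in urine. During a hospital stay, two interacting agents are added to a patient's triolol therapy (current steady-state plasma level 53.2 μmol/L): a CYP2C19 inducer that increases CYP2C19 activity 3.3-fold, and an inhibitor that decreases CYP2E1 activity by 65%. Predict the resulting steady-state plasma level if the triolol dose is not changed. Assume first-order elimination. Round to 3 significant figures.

38.7 μmol/L

CYP2C19: 0.29 × 3.3 = 0.957
CYP2E1: 0.45 × 0.35 = 0.1575
Other: 0.26 (unchanged)
CL_new/CL_old = 0.957 + 0.1575 + 0.26 = 1.3745.
Steady-state plasma level ∝ 1/CL: new value = 53.2 / 1.3745 = 38.7 μmol/L.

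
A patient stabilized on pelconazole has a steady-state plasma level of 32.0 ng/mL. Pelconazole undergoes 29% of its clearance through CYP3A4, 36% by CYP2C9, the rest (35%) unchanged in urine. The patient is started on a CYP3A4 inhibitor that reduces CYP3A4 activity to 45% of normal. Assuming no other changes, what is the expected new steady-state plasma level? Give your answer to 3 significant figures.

The CYP3A4 pathway (29% of clearance) drops to 0.45× activity: 0.29 × 0.45 = 0.1305.
CYP2C9 (36%) and the residual 35% are unaffected.
Relative clearance = 0.1305 + 0.36 + 0.35 = 0.8405.
Steady-state plasma level ∝ 1/CL, so new value = 32.0 / 0.8405 = 38.1 ng/mL.

38.1 ng/mL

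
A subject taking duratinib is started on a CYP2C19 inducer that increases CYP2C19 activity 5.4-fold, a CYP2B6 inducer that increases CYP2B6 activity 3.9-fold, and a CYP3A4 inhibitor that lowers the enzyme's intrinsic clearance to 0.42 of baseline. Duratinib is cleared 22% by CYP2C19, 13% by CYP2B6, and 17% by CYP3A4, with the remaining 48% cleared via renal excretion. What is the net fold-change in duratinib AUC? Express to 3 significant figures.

0.445

The CYP2C19 pathway (22% of clearance) rises to 5.4× activity: 0.22 × 5.4 = 1.188.
The CYP2B6 pathway (13% of clearance) is boosted to 3.9× activity: 0.13 × 3.9 = 0.507.
The CYP3A4 pathway (17% of clearance) drops to 0.42× activity: 0.17 × 0.42 = 0.0714.
Non-CYP routes (48%) are unchanged.
New clearance relative to baseline: 1.188 + 0.507 + 0.0714 + 0.48 = 2.2464.
AUC ∝ 1/CL: fold-change = 1 / 2.2464 = 0.445.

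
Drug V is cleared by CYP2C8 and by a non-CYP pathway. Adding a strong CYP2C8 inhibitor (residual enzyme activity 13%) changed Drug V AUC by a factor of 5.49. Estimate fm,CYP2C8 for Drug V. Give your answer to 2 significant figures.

Write x for the fraction cleared via CYP2C8. The observed AUC change means clearance fell to 1/5.49 = 0.1821 of baseline.
Setting x·0.13 + (1 − x) = 0.1821 and solving: x = (0.1821 − 1)/(0.13 − 1) = 0.94.

0.94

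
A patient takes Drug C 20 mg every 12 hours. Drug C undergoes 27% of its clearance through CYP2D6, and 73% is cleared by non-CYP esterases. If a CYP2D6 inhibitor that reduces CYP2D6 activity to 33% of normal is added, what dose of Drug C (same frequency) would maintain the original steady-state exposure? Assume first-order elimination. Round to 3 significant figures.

The CYP2D6 pathway (27% of clearance) is reduced to 0.33× activity: 0.27 × 0.33 = 0.0891.
Non-CYP routes (73%) are unchanged.
CL_new/CL_old = 0.0891 + 0.73 = 0.8191.
To maintain the same steady-state level, dose must scale with clearance: new dose = 20 × 0.8191 = 16.4 mg.

16.4 mg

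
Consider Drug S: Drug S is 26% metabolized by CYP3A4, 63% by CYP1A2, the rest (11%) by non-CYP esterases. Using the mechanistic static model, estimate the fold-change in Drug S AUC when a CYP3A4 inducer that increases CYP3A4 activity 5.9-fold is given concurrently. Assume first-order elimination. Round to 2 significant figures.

The CYP3A4 pathway (26% of clearance) increases to 5.9× activity: 0.26 × 5.9 = 1.534.
CYP1A2 (63%) and the residual 11% are unaffected.
New clearance relative to baseline: 1.534 + 0.63 + 0.11 = 2.274.
AUC is inversely proportional to clearance, so the fold-change is 1 / 2.274 = 0.44.

0.44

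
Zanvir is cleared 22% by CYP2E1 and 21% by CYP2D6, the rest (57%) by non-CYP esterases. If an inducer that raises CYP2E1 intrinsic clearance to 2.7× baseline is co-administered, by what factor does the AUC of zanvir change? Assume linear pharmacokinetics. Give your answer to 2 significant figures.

0.73

The CYP2E1 pathway (22% of clearance) increases to 2.7× activity: 0.22 × 2.7 = 0.594.
CYP2D6 (21%) and the residual 57% are unaffected.
New clearance relative to baseline: 0.594 + 0.21 + 0.57 = 1.374.
AUC ratio = CL_old/CL_new = 1 / 1.374 = 0.73.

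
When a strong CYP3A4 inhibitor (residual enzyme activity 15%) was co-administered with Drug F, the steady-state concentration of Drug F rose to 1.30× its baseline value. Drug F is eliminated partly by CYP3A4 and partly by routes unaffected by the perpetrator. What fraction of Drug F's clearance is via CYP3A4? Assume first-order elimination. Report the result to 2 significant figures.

Let x = fm,CYP3A4. Because steady-state concentration ∝ 1/CL, relative clearance fell to 1/1.30 = 0.7692.
Only the CYP3A4 route changed, so 0.7692 = x·0.15 + (1 − x), giving x = 0.27.

0.27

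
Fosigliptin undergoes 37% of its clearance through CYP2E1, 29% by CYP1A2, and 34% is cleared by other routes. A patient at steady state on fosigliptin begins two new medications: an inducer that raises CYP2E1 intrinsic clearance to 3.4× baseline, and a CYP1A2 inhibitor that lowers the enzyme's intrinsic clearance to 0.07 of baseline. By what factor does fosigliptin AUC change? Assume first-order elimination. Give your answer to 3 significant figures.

0.618

The CYP2E1 pathway (37% of clearance) is boosted to 3.4× activity: 0.37 × 3.4 = 1.258.
The CYP1A2 pathway (29% of clearance) is reduced to 0.07× activity: 0.29 × 0.07 = 0.0203.
Non-CYP routes (34%) are unchanged.
New clearance relative to baseline: 1.258 + 0.0203 + 0.34 = 1.6183.
Net AUC ratio = 1 / 1.6183 = 0.618.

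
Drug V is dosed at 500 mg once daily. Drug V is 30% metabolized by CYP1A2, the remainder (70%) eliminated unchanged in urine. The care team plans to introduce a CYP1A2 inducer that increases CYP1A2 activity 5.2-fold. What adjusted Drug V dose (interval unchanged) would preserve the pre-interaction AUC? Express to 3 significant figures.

CYP1A2: 0.3 × 5.2 = 1.56
Other: 0.7 (unchanged)
CL_new/CL_old = 1.56 + 0.7 = 2.26.
Css,avg = (dose rate)/CL, so holding Css fixed requires dose ∝ CL: 500 × 2.26 = 1.13 × 10³ mg.

1.13 × 10³ mg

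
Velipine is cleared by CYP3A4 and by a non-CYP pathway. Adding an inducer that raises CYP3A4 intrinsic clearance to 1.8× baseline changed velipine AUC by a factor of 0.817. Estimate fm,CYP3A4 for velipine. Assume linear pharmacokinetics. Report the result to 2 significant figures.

0.28

Let x = fm,CYP3A4. Because AUC ∝ 1/CL, relative clearance rose to 1/0.817 = 1.224.
Only the CYP3A4 route changed, so 1.224 = x·1.8 + (1 − x), giving x = 0.28.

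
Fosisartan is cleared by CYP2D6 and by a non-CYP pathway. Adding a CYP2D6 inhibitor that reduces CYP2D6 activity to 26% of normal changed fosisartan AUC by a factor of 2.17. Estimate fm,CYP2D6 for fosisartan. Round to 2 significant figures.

Call the CYP2D6 fraction fm. After the interaction, CL_new/CL_old = fm × 0.26 + (1 − fm).
AUC ratio = 1 / (new CL fraction), so new CL fraction = 1 / 2.17 = 0.4608.
fm × 0.26 + 1 − fm = 0.4608  ⇒  fm × (0.26 − 1) = −0.5392  ⇒  fm = 0.73.

0.73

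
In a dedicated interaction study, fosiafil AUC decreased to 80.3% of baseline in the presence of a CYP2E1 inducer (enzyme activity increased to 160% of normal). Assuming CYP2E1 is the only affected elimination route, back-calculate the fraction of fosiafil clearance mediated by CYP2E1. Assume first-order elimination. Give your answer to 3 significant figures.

0.409

CL'/CL = 1 / 0.803 = 1.245
1.6·fm + (1 − fm) = 1.245
fm = (1.245 − 1) / (1.6 − 1) = 0.409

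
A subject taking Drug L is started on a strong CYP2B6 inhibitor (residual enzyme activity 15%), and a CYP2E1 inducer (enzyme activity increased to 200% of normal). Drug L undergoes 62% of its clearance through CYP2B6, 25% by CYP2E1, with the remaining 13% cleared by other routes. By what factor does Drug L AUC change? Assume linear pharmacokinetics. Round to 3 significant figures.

1.38

CYP2B6: 0.62 × 0.15 = 0.093
CYP2E1: 0.25 × 2 = 0.5
Other: 0.13 (unchanged)
New clearance relative to baseline: 0.093 + 0.5 + 0.13 = 0.723.
Because AUC varies inversely with clearance, the combined effect is 1 / 0.723 = 1.38.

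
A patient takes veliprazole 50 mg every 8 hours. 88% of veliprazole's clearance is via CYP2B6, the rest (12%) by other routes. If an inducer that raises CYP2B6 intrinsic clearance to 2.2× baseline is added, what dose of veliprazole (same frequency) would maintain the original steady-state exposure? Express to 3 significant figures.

The CYP2B6 pathway (88% of clearance) is boosted to 2.2× activity: 0.88 × 2.2 = 1.936.
Non-CYP routes (12%) are unchanged.
Relative clearance = 1.936 + 0.12 = 2.056.
Exposure is unchanged when dose changes in proportion to clearance. New dose = 50 mg × 2.056 = 103 mg.

103 mg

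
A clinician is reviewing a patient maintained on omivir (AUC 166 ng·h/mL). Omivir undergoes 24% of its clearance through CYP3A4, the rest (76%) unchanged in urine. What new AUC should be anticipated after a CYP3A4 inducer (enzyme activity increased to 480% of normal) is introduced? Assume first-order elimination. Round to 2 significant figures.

87 ng·h/mL

The CYP3A4 pathway (24% of clearance) increases to 4.8× activity: 0.24 × 4.8 = 1.152.
Non-CYP routes (76%) are unchanged.
CL_new/CL_old = 1.152 + 0.76 = 1.912.
With dosing unchanged, AUC scales as 1/CL: 166 / 1.912 = 87 ng·h/mL.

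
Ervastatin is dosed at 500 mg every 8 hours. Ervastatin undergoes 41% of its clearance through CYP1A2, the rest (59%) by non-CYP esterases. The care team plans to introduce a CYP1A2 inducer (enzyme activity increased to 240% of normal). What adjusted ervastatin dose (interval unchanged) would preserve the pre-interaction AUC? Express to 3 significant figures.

787 mg

CYP1A2: 0.41 × 2.4 = 0.984
Other: 0.59 (unchanged)
CL_new/CL_old = 0.984 + 0.59 = 1.574.
Css,avg = (dose rate)/CL, so holding Css fixed requires dose ∝ CL: 500 × 1.574 = 787 mg.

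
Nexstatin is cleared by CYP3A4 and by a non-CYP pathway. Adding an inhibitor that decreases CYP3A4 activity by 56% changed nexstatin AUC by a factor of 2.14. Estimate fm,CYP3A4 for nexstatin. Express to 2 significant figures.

0.95

CL'/CL = 1 / 2.14 = 0.4673
0.44·fm + (1 − fm) = 0.4673
fm = (0.4673 − 1) / (0.44 − 1) = 0.95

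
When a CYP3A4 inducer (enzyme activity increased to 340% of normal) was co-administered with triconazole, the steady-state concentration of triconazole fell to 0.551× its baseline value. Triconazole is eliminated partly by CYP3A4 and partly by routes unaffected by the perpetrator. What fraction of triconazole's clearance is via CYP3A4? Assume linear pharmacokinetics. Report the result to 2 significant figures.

0.34

Write x for the fraction cleared via CYP3A4. The observed steady-state concentration change means clearance rose to 1/0.551 = 1.815 of baseline.
Only the CYP3A4 route changed, so 1.815 = x·3.4 + (1 − x), giving x = 0.34.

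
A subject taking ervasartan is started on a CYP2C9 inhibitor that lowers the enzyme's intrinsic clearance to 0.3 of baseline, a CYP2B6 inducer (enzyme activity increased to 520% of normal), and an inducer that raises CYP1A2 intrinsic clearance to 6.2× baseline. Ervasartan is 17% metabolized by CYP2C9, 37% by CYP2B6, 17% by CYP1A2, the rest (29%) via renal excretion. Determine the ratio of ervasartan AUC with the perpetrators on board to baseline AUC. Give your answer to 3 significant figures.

The CYP2C9 pathway (17% of clearance) is reduced to 0.3× activity: 0.17 × 0.3 = 0.051.
The CYP2B6 pathway (37% of clearance) is boosted to 5.2× activity: 0.37 × 5.2 = 1.924.
The CYP1A2 pathway (17% of clearance) is boosted to 6.2× activity: 0.17 × 6.2 = 1.054.
Non-CYP routes (29%) are unchanged.
CL_new/CL_old = 0.051 + 1.924 + 1.054 + 0.29 = 3.319.
Because AUC varies inversely with clearance, the combined effect is 1 / 3.319 = 0.301.

0.301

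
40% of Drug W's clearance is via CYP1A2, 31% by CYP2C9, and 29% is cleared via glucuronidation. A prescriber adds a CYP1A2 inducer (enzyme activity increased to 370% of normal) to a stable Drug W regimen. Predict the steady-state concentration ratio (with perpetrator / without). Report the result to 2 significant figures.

The CYP1A2 pathway (40% of clearance) rises to 3.7× activity: 0.4 × 3.7 = 1.48.
CYP2C9 (31%) and the residual 29% are unaffected.
Relative clearance = 1.48 + 0.31 + 0.29 = 2.08.
Steady-state concentration ratio = CL_old/CL_new = 1 / 2.08 = 0.48.

0.48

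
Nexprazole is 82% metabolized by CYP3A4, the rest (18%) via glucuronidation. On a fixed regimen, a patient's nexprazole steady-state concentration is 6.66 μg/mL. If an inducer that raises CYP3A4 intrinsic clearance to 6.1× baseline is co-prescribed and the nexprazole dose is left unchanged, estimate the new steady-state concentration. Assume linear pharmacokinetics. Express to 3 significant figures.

1.29 μg/mL

CYP3A4: 0.82 × 6.1 = 5.002
Other: 0.18 (unchanged)
CL_new/CL_old = 5.002 + 0.18 = 5.182.
New steady-state concentration = baseline ÷ relative clearance = 6.66 / 5.182 = 1.29 μg/mL.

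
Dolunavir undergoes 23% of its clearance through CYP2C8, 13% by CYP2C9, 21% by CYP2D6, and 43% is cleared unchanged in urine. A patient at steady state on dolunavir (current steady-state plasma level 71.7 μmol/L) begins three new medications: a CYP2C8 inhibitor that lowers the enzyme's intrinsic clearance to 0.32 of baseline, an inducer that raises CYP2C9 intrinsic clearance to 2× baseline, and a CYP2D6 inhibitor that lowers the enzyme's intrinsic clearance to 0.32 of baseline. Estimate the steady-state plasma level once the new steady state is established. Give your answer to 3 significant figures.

CYP2C8: 0.23 × 0.32 = 0.0736
CYP2C9: 0.13 × 2 = 0.26
CYP2D6: 0.21 × 0.32 = 0.0672
Other: 0.43 (unchanged)
CL_new/CL_old = 0.0736 + 0.26 + 0.0672 + 0.43 = 0.8308.
Dividing the baseline by the relative clearance: 71.7 / 0.8308 = 86.3 μmol/L.

86.3 μmol/L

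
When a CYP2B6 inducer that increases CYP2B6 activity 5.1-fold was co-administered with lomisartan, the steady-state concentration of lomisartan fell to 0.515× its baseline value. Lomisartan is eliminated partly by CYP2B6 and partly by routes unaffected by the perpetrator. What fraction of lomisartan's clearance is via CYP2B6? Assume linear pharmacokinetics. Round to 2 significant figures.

Let x = fm,CYP2B6. Because steady-state concentration ∝ 1/CL, relative clearance rose to 1/0.515 = 1.942.
Only the CYP2B6 route changed, so 1.942 = x·5.1 + (1 − x), giving x = 0.23.

0.23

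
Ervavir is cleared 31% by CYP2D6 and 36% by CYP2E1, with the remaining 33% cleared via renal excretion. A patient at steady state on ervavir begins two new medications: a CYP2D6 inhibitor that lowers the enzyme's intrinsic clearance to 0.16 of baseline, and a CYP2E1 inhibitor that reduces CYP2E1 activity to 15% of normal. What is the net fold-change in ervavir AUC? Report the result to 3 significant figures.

The CYP2D6 pathway (31% of clearance) drops to 0.16× activity: 0.31 × 0.16 = 0.0496.
The CYP2E1 pathway (36% of clearance) is reduced to 0.15× activity: 0.36 × 0.15 = 0.054.
The remaining 33% of clearance is unaffected.
CL_new/CL_old = 0.0496 + 0.054 + 0.33 = 0.4336.
Because AUC varies inversely with clearance, the combined effect is 1 / 0.4336 = 2.31.

2.31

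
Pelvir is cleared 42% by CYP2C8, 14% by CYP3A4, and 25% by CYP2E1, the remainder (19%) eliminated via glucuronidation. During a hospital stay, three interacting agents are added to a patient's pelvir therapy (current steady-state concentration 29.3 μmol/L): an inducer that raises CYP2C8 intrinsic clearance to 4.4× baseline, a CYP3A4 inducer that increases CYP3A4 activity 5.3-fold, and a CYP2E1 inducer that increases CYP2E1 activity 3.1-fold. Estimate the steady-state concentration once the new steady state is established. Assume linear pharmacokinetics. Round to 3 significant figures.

The CYP2C8 pathway (42% of clearance) increases to 4.4× activity: 0.42 × 4.4 = 1.848.
The CYP3A4 pathway (14% of clearance) rises to 5.3× activity: 0.14 × 5.3 = 0.742.
The CYP2E1 pathway (25% of clearance) rises to 3.1× activity: 0.25 × 3.1 = 0.775.
Non-CYP routes (19%) are unchanged.
CL_new/CL_old = 1.848 + 0.742 + 0.775 + 0.19 = 3.555.
Steady-state concentration ∝ 1/CL: new value = 29.3 / 3.555 = 8.24 μmol/L.

8.24 μmol/L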